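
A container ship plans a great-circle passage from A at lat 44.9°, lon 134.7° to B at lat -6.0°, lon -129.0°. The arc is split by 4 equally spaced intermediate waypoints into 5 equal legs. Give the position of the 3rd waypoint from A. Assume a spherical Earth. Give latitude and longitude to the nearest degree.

≈ lat 21°, lon -158°

The haversine formula gives a central angle δ ≈ 1.722 rad (98.7°) between the endpoints.
Interpolate at f = 3/5 with slerp weights a = sin((1−f)δ)/sin δ ≈ 0.643, b = sin(fδ)/sin δ ≈ 0.869.
p = a·p₁ + b·p₂ ≈ (-0.864, -0.348, 0.363); φ = arcsin(p_z) ≈ 21.29°, λ = atan2(p_y, p_x) ≈ -158.08°.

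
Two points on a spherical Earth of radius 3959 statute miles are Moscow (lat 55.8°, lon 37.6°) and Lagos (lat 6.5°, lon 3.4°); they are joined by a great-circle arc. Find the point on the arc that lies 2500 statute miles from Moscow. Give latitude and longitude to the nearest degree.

≈ lat 25°, lon 12°

Write both endpoints as unit vectors p₁, p₂ with components (cos φ cos λ, cos φ sin λ, sin φ).
The central angle between the endpoints is δ = arccos(p₁·p₂) ≈ 0.982 rad (56.3°). The total great-circle distance is δ·R ≈ 0.982 × 3959 ≈ 3887 mi, so the target fraction is f = 2500/3887 ≈ 0.643.
Interpolate at f ≈ 0.643 with slerp weights a = sin((1−f)δ)/sin δ ≈ 0.413, b = sin(fδ)/sin δ ≈ 0.710.
p = a·p₁ + b·p₂ ≈ (0.888, 0.183, 0.422); φ = arcsin(p_z) ≈ 24.95°, λ = atan2(p_y, p_x) ≈ 11.67°.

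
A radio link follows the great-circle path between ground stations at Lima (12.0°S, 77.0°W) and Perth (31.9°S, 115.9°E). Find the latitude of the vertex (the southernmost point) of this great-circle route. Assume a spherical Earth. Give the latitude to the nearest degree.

≈ 75°S

The great circle lies in the plane with unit normal n̂ = (p₁ × p₂)/|p₁ × p₂|.
Here n̂_z ≈ -0.259; the vertex latitude is φ_max = arccos|n̂_z| ≈ 75.0°.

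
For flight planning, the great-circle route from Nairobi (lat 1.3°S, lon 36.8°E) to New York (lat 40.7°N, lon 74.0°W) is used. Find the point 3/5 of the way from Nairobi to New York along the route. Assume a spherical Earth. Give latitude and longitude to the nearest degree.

Convert each endpoint to a unit vector on the sphere (x = cos φ cos λ, y = cos φ sin λ, z = sin φ).
The central angle between the endpoints is δ = arccos(p₁·p₂) ≈ 1.859 rad (106.5°).
Interpolate at f = 3/5 with slerp weights a = sin((1−f)δ)/sin δ ≈ 0.706, b = sin(fδ)/sin δ ≈ 0.937.
p = a·p₁ + b·p₂ ≈ (0.761, -0.260, 0.595); φ = arcsin(p_z) ≈ 36.49°, λ = atan2(p_y, p_x) ≈ -18.85°.

≈ lat 36°N, lon 19°W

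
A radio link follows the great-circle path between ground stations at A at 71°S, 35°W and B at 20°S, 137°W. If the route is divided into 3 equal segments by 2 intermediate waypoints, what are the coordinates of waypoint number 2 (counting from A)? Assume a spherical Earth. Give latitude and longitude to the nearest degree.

Write both endpoints as unit vectors p₁, p₂ with components (cos φ cos λ, cos φ sin λ, sin φ).
The central angle between the endpoints is δ = arccos(p₁·p₂) ≈ 1.308 rad (74.9°).
Interpolate at f = 2/3 with slerp weights a = sin((1−f)δ)/sin δ ≈ 0.437, b = sin(fδ)/sin δ ≈ 0.793.
p = a·p₁ + b·p₂ ≈ (-0.428, -0.590, -0.685); φ = arcsin(p_z) ≈ -43.21°, λ = atan2(p_y, p_x) ≈ -125.98°.

≈ 43°S, 126°W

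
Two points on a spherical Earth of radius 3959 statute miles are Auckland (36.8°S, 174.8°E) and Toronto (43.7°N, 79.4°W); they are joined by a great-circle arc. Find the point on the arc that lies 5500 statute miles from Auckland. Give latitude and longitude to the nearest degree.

Write both endpoints as unit vectors p₁, p₂ with components (cos φ cos λ, cos φ sin λ, sin φ).
The central angle between the endpoints is δ = arccos(p₁·p₂) ≈ 2.179 rad (124.9°). The total great-circle distance is δ·R ≈ 2.179 × 3959 ≈ 8627 mi, so the target fraction is f = 5500/8627 ≈ 0.638.
Interpolate at f ≈ 0.638 with slerp weights a = sin((1−f)δ)/sin δ ≈ 0.866, b = sin(fδ)/sin δ ≈ 1.199.
p = a·p₁ + b·p₂ ≈ (-0.531, -0.789, 0.310); φ = arcsin(p_z) ≈ 18.04°, λ = atan2(p_y, p_x) ≈ -123.93°.

≈ 18°N, 124°W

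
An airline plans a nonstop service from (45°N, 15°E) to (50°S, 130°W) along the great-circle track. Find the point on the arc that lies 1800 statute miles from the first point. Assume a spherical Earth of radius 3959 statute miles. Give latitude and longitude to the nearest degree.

Write both endpoints as unit vectors p₁, p₂ with components (cos φ cos λ, cos φ sin λ, sin φ).
The central angle between the endpoints is δ = arccos(p₁·p₂) ≈ 2.724 rad (156.1°). The total great-circle distance is δ·R ≈ 2.724 × 3959 ≈ 10784 mi, so the target fraction is f = 1800/10784 ≈ 0.167.
Interpolate at f ≈ 0.167 with slerp weights a = sin((1−f)δ)/sin δ ≈ 1.888, b = sin(fδ)/sin δ ≈ 1.082.
p = a·p₁ + b·p₂ ≈ (0.842, -0.188, 0.506); φ = arcsin(p_z) ≈ 30.37°, λ = atan2(p_y, p_x) ≈ -12.55°.

≈ (30°N, 13°W)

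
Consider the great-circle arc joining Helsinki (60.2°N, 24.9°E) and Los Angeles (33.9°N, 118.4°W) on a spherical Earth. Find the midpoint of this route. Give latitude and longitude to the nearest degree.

From cos δ = sin φ₁ sin φ₂ + cos φ₁ cos φ₂ cos Δλ, the central angle is δ ≈ 1.417 rad (81.2°).
Interpolate at f = 1/2 with slerp weights a = sin((1−f)δ)/sin δ ≈ 0.658, b = sin(fδ)/sin δ ≈ 0.658.
p = a·p₁ + b·p₂ ≈ (0.037, -0.343, 0.939); φ = arcsin(p_z) ≈ 69.82°, λ = atan2(p_y, p_x) ≈ -83.86°.

≈ 70°N, 84°W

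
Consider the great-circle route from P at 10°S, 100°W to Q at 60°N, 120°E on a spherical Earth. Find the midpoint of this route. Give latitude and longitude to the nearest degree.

Write both endpoints as unit vectors p₁, p₂ with components (cos φ cos λ, cos φ sin λ, sin φ).
The central angle between the endpoints is δ = arccos(p₁·p₂) ≈ 2.127 rad (121.8°).
Interpolate at f = 1/2 with slerp weights a = sin((1−f)δ)/sin δ ≈ 1.029, b = sin(fδ)/sin δ ≈ 1.029.
p = a·p₁ + b·p₂ ≈ (-0.433, -0.552, 0.712); φ = arcsin(p_z) ≈ 45.42°, λ = atan2(p_y, p_x) ≈ -128.11°.

≈ 45°N, 128°W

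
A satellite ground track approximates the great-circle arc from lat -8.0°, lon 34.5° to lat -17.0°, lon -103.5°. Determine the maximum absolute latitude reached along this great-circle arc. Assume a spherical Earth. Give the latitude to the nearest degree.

The great circle lies in the plane with unit normal n̂ = (p₁ × p₂)/|p₁ × p₂|.
Here n̂_z ≈ -0.847; the vertex latitude is φ_max = arccos|n̂_z| ≈ 32.2°.
Check via Clairaut: cos φ_max = |cos φ₁| · sin C = cos(8.0°)·sin(121.3°) ≈ 0.847, again giving ≈ 32.2°.

≈ -32°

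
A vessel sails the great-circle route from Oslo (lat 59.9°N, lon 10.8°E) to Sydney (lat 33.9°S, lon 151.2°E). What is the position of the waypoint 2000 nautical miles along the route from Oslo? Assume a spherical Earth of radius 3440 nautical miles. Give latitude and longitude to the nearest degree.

Convert each endpoint to a unit vector on the sphere (x = cos φ cos λ, y = cos φ sin λ, z = sin φ).
The central angle between the endpoints is δ = arccos(p₁·p₂) ≈ 2.504 rad (143.4°). The total great-circle distance is δ·R ≈ 2.504 × 3440 ≈ 8612 nmi, so the target fraction is f = 2000/8612 ≈ 0.232.
Interpolate at f ≈ 0.232 with slerp weights a = sin((1−f)δ)/sin δ ≈ 1.576, b = sin(fδ)/sin δ ≈ 0.922.
p = a·p₁ + b·p₂ ≈ (0.106, 0.517, 0.850); φ = arcsin(p_z) ≈ 58.16°, λ = atan2(p_y, p_x) ≈ 78.42°.

≈ lat 58°N, lon 78°E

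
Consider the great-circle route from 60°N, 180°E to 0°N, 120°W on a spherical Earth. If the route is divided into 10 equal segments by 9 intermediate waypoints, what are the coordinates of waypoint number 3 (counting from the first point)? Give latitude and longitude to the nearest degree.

≈ 45°N, 151°W

Write both endpoints as unit vectors p₁, p₂ with components (cos φ cos λ, cos φ sin λ, sin φ).
The central angle between the endpoints is δ = arccos(p₁·p₂) ≈ 1.318 rad (75.5°).
Interpolate at f = 3/10 with slerp weights a = sin((1−f)δ)/sin δ ≈ 0.823, b = sin(fδ)/sin δ ≈ 0.398.
p = a·p₁ + b·p₂ ≈ (-0.611, -0.345, 0.713); φ = arcsin(p_z) ≈ 45.48°, λ = atan2(p_y, p_x) ≈ -150.57°.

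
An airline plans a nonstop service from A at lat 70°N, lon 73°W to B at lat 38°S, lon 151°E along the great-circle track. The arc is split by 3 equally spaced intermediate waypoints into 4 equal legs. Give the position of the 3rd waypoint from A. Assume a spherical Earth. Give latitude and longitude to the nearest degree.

≈ lat 5°S, lon 163°E

From cos δ = sin φ₁ sin φ₂ + cos φ₁ cos φ₂ cos Δλ, the central angle is δ ≈ 2.453 rad (140.6°).
Interpolate at f = 3/4 with slerp weights a = sin((1−f)δ)/sin δ ≈ 0.906, b = sin(fδ)/sin δ ≈ 1.518.
p = a·p₁ + b·p₂ ≈ (-0.955, 0.283, -0.083); φ = arcsin(p_z) ≈ -4.75°, λ = atan2(p_y, p_x) ≈ 163.48°.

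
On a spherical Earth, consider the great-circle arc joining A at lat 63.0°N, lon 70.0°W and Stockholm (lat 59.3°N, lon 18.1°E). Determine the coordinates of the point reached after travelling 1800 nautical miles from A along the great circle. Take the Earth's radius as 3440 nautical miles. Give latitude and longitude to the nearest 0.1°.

≈ lat 65.0°N, lon 2.2°E

Convert each endpoint to a unit vector on the sphere (x = cos φ cos λ, y = cos φ sin λ, z = sin φ).
The central angle between the endpoints is δ = arccos(p₁·p₂) ≈ 0.686 rad (39.3°). The total great-circle distance is δ·R ≈ 0.686 × 3440 ≈ 2360 nmi, so the target fraction is f = 1800/2360 ≈ 0.763.
Interpolate at f ≈ 0.763 with slerp weights a = sin((1−f)δ)/sin δ ≈ 0.256, b = sin(fδ)/sin δ ≈ 0.789.
p = a·p₁ + b·p₂ ≈ (0.423, 0.016, 0.906); φ = arcsin(p_z) ≈ 64.99°, λ = atan2(p_y, p_x) ≈ 2.17°.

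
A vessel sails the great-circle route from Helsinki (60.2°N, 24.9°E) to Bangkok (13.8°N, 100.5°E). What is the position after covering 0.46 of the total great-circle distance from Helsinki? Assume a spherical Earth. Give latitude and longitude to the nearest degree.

≈ 45°N, 74°E

From cos δ = sin φ₁ sin φ₂ + cos φ₁ cos φ₂ cos Δλ, the central angle is δ ≈ 1.238 rad (70.9°).
Interpolate at f = 0.46 with slerp weights a = sin((1−f)δ)/sin δ ≈ 0.656, b = sin(fδ)/sin δ ≈ 0.570.
p = a·p₁ + b·p₂ ≈ (0.195, 0.682, 0.705); φ = arcsin(p_z) ≈ 44.84°, λ = atan2(p_y, p_x) ≈ 74.07°.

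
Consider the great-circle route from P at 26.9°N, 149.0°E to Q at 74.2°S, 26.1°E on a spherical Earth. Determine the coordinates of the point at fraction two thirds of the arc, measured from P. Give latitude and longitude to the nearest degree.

≈ 53°S, 122°E

Convert each endpoint to a unit vector on the sphere (x = cos φ cos λ, y = cos φ sin λ, z = sin φ).
The central angle between the endpoints is δ = arccos(p₁·p₂) ≈ 2.174 rad (124.6°).
Interpolate at f = 2/3 with slerp weights a = sin((1−f)δ)/sin δ ≈ 0.805, b = sin(fδ)/sin δ ≈ 1.205.
p = a·p₁ + b·p₂ ≈ (-0.321, 0.514, -0.796); φ = arcsin(p_z) ≈ -52.71°, λ = atan2(p_y, p_x) ≈ 121.95°.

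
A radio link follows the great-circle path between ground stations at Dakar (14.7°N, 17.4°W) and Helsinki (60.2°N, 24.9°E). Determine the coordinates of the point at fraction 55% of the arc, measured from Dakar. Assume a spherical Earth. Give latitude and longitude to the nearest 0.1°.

Write both endpoints as unit vectors p₁, p₂ with components (cos φ cos λ, cos φ sin λ, sin φ).
The central angle between the endpoints is δ = arccos(p₁·p₂) ≈ 0.957 rad (54.8°).
Interpolate at f = 0.55 with slerp weights a = sin((1−f)δ)/sin δ ≈ 0.511, b = sin(fδ)/sin δ ≈ 0.615.
p = a·p₁ + b·p₂ ≈ (0.748, -0.019, 0.663); φ = arcsin(p_z) ≈ 41.52°, λ = atan2(p_y, p_x) ≈ -1.46°.

≈ (41.5°N, 1.5°W)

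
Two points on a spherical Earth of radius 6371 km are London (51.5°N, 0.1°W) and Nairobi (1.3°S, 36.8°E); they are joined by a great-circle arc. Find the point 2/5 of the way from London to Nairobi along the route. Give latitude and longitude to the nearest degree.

The haversine formula gives a central angle δ ≈ 1.070 rad (61.3°) between the endpoints.
Interpolate at f = 2/5 with slerp weights a = sin((1−f)δ)/sin δ ≈ 0.683, b = sin(fδ)/sin δ ≈ 0.473.
p = a·p₁ + b·p₂ ≈ (0.804, 0.283, 0.524); φ = arcsin(p_z) ≈ 31.57°, λ = atan2(p_y, p_x) ≈ 19.37°.

≈ (32°N, 19°E)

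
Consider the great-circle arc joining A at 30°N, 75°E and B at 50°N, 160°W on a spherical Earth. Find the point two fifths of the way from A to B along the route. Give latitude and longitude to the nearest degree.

≈ 56°N, 107°E

Write both endpoints as unit vectors p₁, p₂ with components (cos φ cos λ, cos φ sin λ, sin φ).
The central angle between the endpoints is δ = arccos(p₁·p₂) ≈ 1.507 rad (86.3°).
Interpolate at f = 2/5 with slerp weights a = sin((1−f)δ)/sin δ ≈ 0.788, b = sin(fδ)/sin δ ≈ 0.568.
p = a·p₁ + b·p₂ ≈ (-0.167, 0.534, 0.829); φ = arcsin(p_z) ≈ 55.99°, λ = atan2(p_y, p_x) ≈ 107.33°.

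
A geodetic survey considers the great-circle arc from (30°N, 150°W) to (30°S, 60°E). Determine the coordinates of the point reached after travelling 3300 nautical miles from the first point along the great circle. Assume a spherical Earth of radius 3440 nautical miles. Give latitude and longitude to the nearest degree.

Convert each endpoint to a unit vector on the sphere (x = cos φ cos λ, y = cos φ sin λ, z = sin φ).
The central angle between the endpoints is δ = arccos(p₁·p₂) ≈ 2.689 rad (154.1°). The total great-circle distance is δ·R ≈ 2.689 × 3440 ≈ 9252 nmi, so the target fraction is f = 3300/9252 ≈ 0.357.
Interpolate at f ≈ 0.357 with slerp weights a = sin((1−f)δ)/sin δ ≈ 2.260, b = sin(fδ)/sin δ ≈ 1.874.
p = a·p₁ + b·p₂ ≈ (-0.883, 0.427, 0.193); φ = arcsin(p_z) ≈ 11.12°, λ = atan2(p_y, p_x) ≈ 154.20°.

≈ (11°N, 154°E)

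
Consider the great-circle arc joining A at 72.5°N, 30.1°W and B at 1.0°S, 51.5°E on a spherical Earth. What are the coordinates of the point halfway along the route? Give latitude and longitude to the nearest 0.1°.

≈ 40.8°N, 35.6°E

The haversine formula gives a central angle δ ≈ 1.544 rad (88.4°) between the endpoints.
Interpolate at f = 1/2 with slerp weights a = sin((1−f)δ)/sin δ ≈ 0.698, b = sin(fδ)/sin δ ≈ 0.698.
p = a·p₁ + b·p₂ ≈ (0.616, 0.441, 0.653); φ = arcsin(p_z) ≈ 40.78°, λ = atan2(p_y, p_x) ≈ 35.59°.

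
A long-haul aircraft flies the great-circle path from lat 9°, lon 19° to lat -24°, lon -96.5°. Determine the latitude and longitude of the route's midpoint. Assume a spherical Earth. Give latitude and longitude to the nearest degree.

≈ lat -14°, lon -35°

Convert each endpoint to a unit vector on the sphere (x = cos φ cos λ, y = cos φ sin λ, z = sin φ).
The central angle between the endpoints is δ = arccos(p₁·p₂) ≈ 2.040 rad (116.9°).
Interpolate at f = 1/2 with slerp weights a = sin((1−f)δ)/sin δ ≈ 0.955, b = sin(fδ)/sin δ ≈ 0.955.
p = a·p₁ + b·p₂ ≈ (0.793, -0.560, -0.239); φ = arcsin(p_z) ≈ -13.83°, λ = atan2(p_y, p_x) ≈ -35.21°.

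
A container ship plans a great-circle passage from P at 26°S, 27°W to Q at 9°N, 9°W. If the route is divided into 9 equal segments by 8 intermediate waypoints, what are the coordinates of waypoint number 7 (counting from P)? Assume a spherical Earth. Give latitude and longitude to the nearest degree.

≈ 1°N, 13°W

Convert each endpoint to a unit vector on the sphere (x = cos φ cos λ, y = cos φ sin λ, z = sin φ).
The central angle between the endpoints is δ = arccos(p₁·p₂) ≈ 0.683 rad (39.1°).
Interpolate at f = 7/9 with slerp weights a = sin((1−f)δ)/sin δ ≈ 0.240, b = sin(fδ)/sin δ ≈ 0.803.
p = a·p₁ + b·p₂ ≈ (0.975, -0.222, 0.021); φ = arcsin(p_z) ≈ 1.18°, λ = atan2(p_y, p_x) ≈ -12.82°.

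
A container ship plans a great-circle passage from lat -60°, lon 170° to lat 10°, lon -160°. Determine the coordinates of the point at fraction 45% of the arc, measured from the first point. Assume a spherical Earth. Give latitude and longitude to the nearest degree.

Convert each endpoint to a unit vector on the sphere (x = cos φ cos λ, y = cos φ sin λ, z = sin φ).
The central angle between the endpoints is δ = arccos(p₁·p₂) ≈ 1.291 rad (74.0°).
Interpolate at f = 0.45 with slerp weights a = sin((1−f)δ)/sin δ ≈ 0.678, b = sin(fδ)/sin δ ≈ 0.571.
p = a·p₁ + b·p₂ ≈ (-0.862, -0.133, -0.488); φ = arcsin(p_z) ≈ -29.23°, λ = atan2(p_y, p_x) ≈ -171.20°.

≈ lat -29°, lon -171°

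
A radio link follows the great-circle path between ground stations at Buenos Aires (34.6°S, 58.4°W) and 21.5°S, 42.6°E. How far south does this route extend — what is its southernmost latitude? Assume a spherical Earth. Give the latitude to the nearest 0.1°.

≈ 41.1°S

The great circle lies in the plane with unit normal n̂ = (p₁ × p₂)/|p₁ × p₂|.
Here n̂_z ≈ +0.753; the vertex latitude is φ_max = arccos|n̂_z| ≈ 41.1°.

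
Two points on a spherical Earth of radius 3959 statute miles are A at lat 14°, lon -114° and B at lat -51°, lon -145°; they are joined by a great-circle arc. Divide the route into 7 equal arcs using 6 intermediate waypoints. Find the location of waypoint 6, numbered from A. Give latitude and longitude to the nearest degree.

≈ lat -42°, lon -138°

Write both endpoints as unit vectors p₁, p₂ with components (cos φ cos λ, cos φ sin λ, sin φ).
The central angle between the endpoints is δ = arccos(p₁·p₂) ≈ 1.229 rad (70.4°).
Interpolate at f = 6/7 with slerp weights a = sin((1−f)δ)/sin δ ≈ 0.185, b = sin(fδ)/sin δ ≈ 0.922.
p = a·p₁ + b·p₂ ≈ (-0.549, -0.497, -0.672); φ = arcsin(p_z) ≈ -42.22°, λ = atan2(p_y, p_x) ≈ -137.81°.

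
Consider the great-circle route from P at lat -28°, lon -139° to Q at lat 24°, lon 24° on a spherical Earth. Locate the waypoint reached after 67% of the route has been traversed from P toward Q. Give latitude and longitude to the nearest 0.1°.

≈ lat 0.3°, lon -26.3°

Write both endpoints as unit vectors p₁, p₂ with components (cos φ cos λ, cos φ sin λ, sin φ).
The central angle between the endpoints is δ = arccos(p₁·p₂) ≈ 2.866 rad (164.2°).
Interpolate at f = 0.67 with slerp weights a = sin((1−f)δ)/sin δ ≈ 2.982, b = sin(fδ)/sin δ ≈ 3.455.
p = a·p₁ + b·p₂ ≈ (0.896, -0.444, 0.005); φ = arcsin(p_z) ≈ 0.30°, λ = atan2(p_y, p_x) ≈ -26.35°.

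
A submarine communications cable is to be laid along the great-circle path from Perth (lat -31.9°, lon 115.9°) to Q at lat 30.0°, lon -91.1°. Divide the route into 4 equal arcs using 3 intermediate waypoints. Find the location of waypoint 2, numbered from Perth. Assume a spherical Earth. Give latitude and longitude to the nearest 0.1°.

The haversine formula gives a central angle δ ≈ 2.737 rad (156.8°) between the endpoints.
Interpolate at f = 2/4 with slerp weights a = sin((1−f)δ)/sin δ ≈ 2.489, b = sin(fδ)/sin δ ≈ 2.489.
p = a·p₁ + b·p₂ ≈ (-0.965, -0.254, -0.071); φ = arcsin(p_z) ≈ -4.06°, λ = atan2(p_y, p_x) ≈ -165.23°.

≈ lat -4.1°, lon -165.2°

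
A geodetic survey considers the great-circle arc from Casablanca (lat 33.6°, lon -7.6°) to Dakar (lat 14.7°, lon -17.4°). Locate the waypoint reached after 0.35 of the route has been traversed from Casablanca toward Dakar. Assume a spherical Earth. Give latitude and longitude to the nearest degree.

From cos δ = sin φ₁ sin φ₂ + cos φ₁ cos φ₂ cos Δλ, the central angle is δ ≈ 0.364 rad (20.9°).
Interpolate at f = 0.35 with slerp weights a = sin((1−f)δ)/sin δ ≈ 0.658, b = sin(fδ)/sin δ ≈ 0.357.
p = a·p₁ + b·p₂ ≈ (0.873, -0.176, 0.455); φ = arcsin(p_z) ≈ 27.06°, λ = atan2(p_y, p_x) ≈ -11.38°.

≈ lat 27°, lon -11°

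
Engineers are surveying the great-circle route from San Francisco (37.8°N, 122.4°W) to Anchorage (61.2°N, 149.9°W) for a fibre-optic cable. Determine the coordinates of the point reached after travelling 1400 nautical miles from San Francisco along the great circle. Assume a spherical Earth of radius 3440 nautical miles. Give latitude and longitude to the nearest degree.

≈ 57°N, 142°W

Convert each endpoint to a unit vector on the sphere (x = cos φ cos λ, y = cos φ sin λ, z = sin φ).
The central angle between the endpoints is δ = arccos(p₁·p₂) ≈ 0.506 rad (29.0°). The total great-circle distance is δ·R ≈ 0.506 × 3440 ≈ 1740 nmi, so the target fraction is f = 1400/1740 ≈ 0.804.
Interpolate at f ≈ 0.804 with slerp weights a = sin((1−f)δ)/sin δ ≈ 0.204, b = sin(fδ)/sin δ ≈ 0.817.
p = a·p₁ + b·p₂ ≈ (-0.427, -0.333, 0.841); φ = arcsin(p_z) ≈ 57.22°, λ = atan2(p_y, p_x) ≈ -142.01°.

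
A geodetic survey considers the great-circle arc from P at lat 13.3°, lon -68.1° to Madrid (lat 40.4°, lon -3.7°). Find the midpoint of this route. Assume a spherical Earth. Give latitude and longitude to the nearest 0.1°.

The haversine formula gives a central angle δ ≈ 1.082 rad (62.0°) between the endpoints.
Interpolate at f = 1/2 with slerp weights a = sin((1−f)δ)/sin δ ≈ 0.583, b = sin(fδ)/sin δ ≈ 0.583.
p = a·p₁ + b·p₂ ≈ (0.655, -0.555, 0.512); φ = arcsin(p_z) ≈ 30.82°, λ = atan2(p_y, p_x) ≈ -40.29°.

≈ lat 30.8°, lon -40.3°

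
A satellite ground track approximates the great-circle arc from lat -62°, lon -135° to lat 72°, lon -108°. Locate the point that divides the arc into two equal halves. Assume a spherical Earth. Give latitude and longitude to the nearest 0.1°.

Convert each endpoint to a unit vector on the sphere (x = cos φ cos λ, y = cos φ sin λ, z = sin φ).
The central angle between the endpoints is δ = arccos(p₁·p₂) ≈ 2.361 rad (135.3°).
Interpolate at f = 1/2 with slerp weights a = sin((1−f)δ)/sin δ ≈ 1.314, b = sin(fδ)/sin δ ≈ 1.314.
p = a·p₁ + b·p₂ ≈ (-0.562, -0.822, 0.090); φ = arcsin(p_z) ≈ 5.14°, λ = atan2(p_y, p_x) ≈ -124.33°.

≈ lat 5.1°, lon -124.3°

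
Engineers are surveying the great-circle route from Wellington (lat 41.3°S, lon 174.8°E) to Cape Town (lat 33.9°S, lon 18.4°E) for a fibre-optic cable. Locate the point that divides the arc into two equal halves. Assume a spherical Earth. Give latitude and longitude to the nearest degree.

The haversine formula gives a central angle δ ≈ 1.776 rad (101.7°) between the endpoints.
Interpolate at f = 1/2 with slerp weights a = sin((1−f)δ)/sin δ ≈ 0.792, b = sin(fδ)/sin δ ≈ 0.792.
p = a·p₁ + b·p₂ ≈ (0.031, 0.261, -0.965); φ = arcsin(p_z) ≈ -74.73°, λ = atan2(p_y, p_x) ≈ 83.19°.

≈ lat 75°S, lon 83°E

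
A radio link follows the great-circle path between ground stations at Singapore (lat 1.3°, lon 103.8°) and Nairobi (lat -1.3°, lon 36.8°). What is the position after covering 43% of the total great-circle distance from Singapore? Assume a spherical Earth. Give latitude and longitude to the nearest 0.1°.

Write both endpoints as unit vectors p₁, p₂ with components (cos φ cos λ, cos φ sin λ, sin φ).
The central angle between the endpoints is δ = arccos(p₁·p₂) ≈ 1.170 rad (67.0°).
Interpolate at f = 0.43 with slerp weights a = sin((1−f)δ)/sin δ ≈ 0.672, b = sin(fδ)/sin δ ≈ 0.524.
p = a·p₁ + b·p₂ ≈ (0.259, 0.966, 0.003); φ = arcsin(p_z) ≈ 0.19°, λ = atan2(p_y, p_x) ≈ 74.99°.

≈ lat 0.2°, lon 75.0°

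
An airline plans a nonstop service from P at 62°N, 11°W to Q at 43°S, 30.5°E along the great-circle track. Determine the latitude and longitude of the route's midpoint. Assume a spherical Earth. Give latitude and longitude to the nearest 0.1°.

≈ 10.1°N, 14.5°E

The haversine formula gives a central angle δ ≈ 1.923 rad (110.2°) between the endpoints.
Interpolate at f = 1/2 with slerp weights a = sin((1−f)δ)/sin δ ≈ 0.874, b = sin(fδ)/sin δ ≈ 0.874.
p = a·p₁ + b·p₂ ≈ (0.953, 0.246, 0.176); φ = arcsin(p_z) ≈ 10.11°, λ = atan2(p_y, p_x) ≈ 14.47°.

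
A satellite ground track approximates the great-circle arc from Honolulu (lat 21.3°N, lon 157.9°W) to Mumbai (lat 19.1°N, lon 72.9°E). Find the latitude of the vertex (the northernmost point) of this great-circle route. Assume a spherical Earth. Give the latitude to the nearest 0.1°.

The great circle lies in the plane with unit normal n̂ = (p₁ × p₂)/|p₁ × p₂|.
Here n̂_z ≈ -0.759; the vertex latitude is φ_max = arccos|n̂_z| ≈ 40.6°.
Check via Clairaut: cos φ_max = |cos φ₁| · sin C = cos(21.3°)·sin(54.5°) ≈ 0.759, again giving ≈ 40.6°.

≈ 40.6°N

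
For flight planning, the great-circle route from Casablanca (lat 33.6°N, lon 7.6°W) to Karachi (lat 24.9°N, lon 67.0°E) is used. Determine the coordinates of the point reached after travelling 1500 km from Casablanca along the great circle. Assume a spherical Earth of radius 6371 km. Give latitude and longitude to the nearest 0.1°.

Write both endpoints as unit vectors p₁, p₂ with components (cos φ cos λ, cos φ sin λ, sin φ).
The central angle between the endpoints is δ = arccos(p₁·p₂) ≈ 1.122 rad (64.3°). The total great-circle distance is δ·R ≈ 1.122 × 6371 ≈ 7150 km, so the target fraction is f = 1500/7150 ≈ 0.210.
Interpolate at f ≈ 0.210 with slerp weights a = sin((1−f)δ)/sin δ ≈ 0.860, b = sin(fδ)/sin δ ≈ 0.259.
p = a·p₁ + b·p₂ ≈ (0.802, 0.121, 0.585); φ = arcsin(p_z) ≈ 35.80°, λ = atan2(p_y, p_x) ≈ 8.61°.

≈ lat 35.8°N, lon 8.6°E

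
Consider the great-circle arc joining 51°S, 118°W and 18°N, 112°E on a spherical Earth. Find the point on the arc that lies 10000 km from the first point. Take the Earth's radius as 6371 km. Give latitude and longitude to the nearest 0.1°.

Convert each endpoint to a unit vector on the sphere (x = cos φ cos λ, y = cos φ sin λ, z = sin φ).
The central angle between the endpoints is δ = arccos(p₁·p₂) ≈ 2.246 rad (128.7°). The total great-circle distance is δ·R ≈ 2.246 × 6371 ≈ 14308 km, so the target fraction is f = 10000/14308 ≈ 0.699.
Interpolate at f ≈ 0.699 with slerp weights a = sin((1−f)δ)/sin δ ≈ 0.802, b = sin(fδ)/sin δ ≈ 1.281.
p = a·p₁ + b·p₂ ≈ (-0.693, 0.684, -0.227); φ = arcsin(p_z) ≈ -13.13°, λ = atan2(p_y, p_x) ≈ 135.38°.

≈ 13.1°S, 135.4°E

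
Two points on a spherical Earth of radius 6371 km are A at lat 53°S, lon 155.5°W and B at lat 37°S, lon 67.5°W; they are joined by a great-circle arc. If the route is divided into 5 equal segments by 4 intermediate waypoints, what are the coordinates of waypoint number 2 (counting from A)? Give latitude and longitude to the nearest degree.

The haversine formula gives a central angle δ ≈ 1.050 rad (60.2°) between the endpoints.
Interpolate at f = 2/5 with slerp weights a = sin((1−f)δ)/sin δ ≈ 0.679, b = sin(fδ)/sin δ ≈ 0.470.
p = a·p₁ + b·p₂ ≈ (-0.228, -0.516, -0.825); φ = arcsin(p_z) ≈ -55.63°, λ = atan2(p_y, p_x) ≈ -113.85°.

≈ lat 56°S, lon 114°W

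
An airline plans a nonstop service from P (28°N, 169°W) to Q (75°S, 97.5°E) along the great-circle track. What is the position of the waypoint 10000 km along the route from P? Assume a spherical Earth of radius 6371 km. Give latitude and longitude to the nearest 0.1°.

≈ (57.5°S, 158.0°E)

Write both endpoints as unit vectors p₁, p₂ with components (cos φ cos λ, cos φ sin λ, sin φ).
The central angle between the endpoints is δ = arccos(p₁·p₂) ≈ 2.057 rad (117.9°). The total great-circle distance is δ·R ≈ 2.057 × 6371 ≈ 13106 km, so the target fraction is f = 10000/13106 ≈ 0.763.
Interpolate at f ≈ 0.763 with slerp weights a = sin((1−f)δ)/sin δ ≈ 0.530, b = sin(fδ)/sin δ ≈ 1.131.
p = a·p₁ + b·p₂ ≈ (-0.498, 0.201, -0.844); φ = arcsin(p_z) ≈ -57.55°, λ = atan2(p_y, p_x) ≈ 158.00°.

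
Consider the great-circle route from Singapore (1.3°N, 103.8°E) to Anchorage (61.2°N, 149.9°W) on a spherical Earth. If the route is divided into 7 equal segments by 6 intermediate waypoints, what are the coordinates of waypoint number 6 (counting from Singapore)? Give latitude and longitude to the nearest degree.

≈ (62°N, 179°W)

Write both endpoints as unit vectors p₁, p₂ with components (cos φ cos λ, cos φ sin λ, sin φ).
The central angle between the endpoints is δ = arccos(p₁·p₂) ≈ 1.686 rad (96.6°).
Interpolate at f = 6/7 with slerp weights a = sin((1−f)δ)/sin δ ≈ 0.240, b = sin(fδ)/sin δ ≈ 0.999.
p = a·p₁ + b·p₂ ≈ (-0.474, -0.008, 0.881); φ = arcsin(p_z) ≈ 61.73°, λ = atan2(p_y, p_x) ≈ -179.02°.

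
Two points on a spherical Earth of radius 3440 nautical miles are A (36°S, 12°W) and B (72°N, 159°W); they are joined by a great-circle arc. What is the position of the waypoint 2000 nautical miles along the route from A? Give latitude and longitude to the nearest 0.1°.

≈ (3.6°S, 20.3°W)

Convert each endpoint to a unit vector on the sphere (x = cos φ cos λ, y = cos φ sin λ, z = sin φ).
The central angle between the endpoints is δ = arccos(p₁·p₂) ≈ 2.448 rad (140.2°). The total great-circle distance is δ·R ≈ 2.448 × 3440 ≈ 8420 nmi, so the target fraction is f = 2000/8420 ≈ 0.238.
Interpolate at f ≈ 0.238 with slerp weights a = sin((1−f)δ)/sin δ ≈ 1.496, b = sin(fδ)/sin δ ≈ 0.859.
p = a·p₁ + b·p₂ ≈ (0.936, -0.347, -0.063); φ = arcsin(p_z) ≈ -3.59°, λ = atan2(p_y, p_x) ≈ -20.33°.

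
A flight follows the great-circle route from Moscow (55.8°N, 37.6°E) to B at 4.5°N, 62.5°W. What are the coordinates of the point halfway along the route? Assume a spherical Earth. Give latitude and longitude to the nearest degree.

The haversine formula gives a central angle δ ≈ 1.604 rad (91.9°) between the endpoints.
Interpolate at f = 1/2 with slerp weights a = sin((1−f)δ)/sin δ ≈ 0.719, b = sin(fδ)/sin δ ≈ 0.719.
p = a·p₁ + b·p₂ ≈ (0.651, -0.389, 0.651); φ = arcsin(p_z) ≈ 40.64°, λ = atan2(p_y, p_x) ≈ -30.87°.

≈ 41°N, 31°W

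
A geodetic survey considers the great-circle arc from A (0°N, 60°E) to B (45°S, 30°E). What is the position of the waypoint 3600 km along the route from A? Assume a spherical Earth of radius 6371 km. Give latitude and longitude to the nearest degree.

From cos δ = sin φ₁ sin φ₂ + cos φ₁ cos φ₂ cos Δλ, the central angle is δ ≈ 0.912 rad (52.2°). The total great-circle distance is δ·R ≈ 0.912 × 6371 ≈ 5809 km, so the target fraction is f = 3600/5809 ≈ 0.620.
Interpolate at f ≈ 0.620 with slerp weights a = sin((1−f)δ)/sin δ ≈ 0.430, b = sin(fδ)/sin δ ≈ 0.677.
p = a·p₁ + b·p₂ ≈ (0.630, 0.612, -0.479); φ = arcsin(p_z) ≈ -28.62°, λ = atan2(p_y, p_x) ≈ 44.17°.

≈ (29°S, 44°E)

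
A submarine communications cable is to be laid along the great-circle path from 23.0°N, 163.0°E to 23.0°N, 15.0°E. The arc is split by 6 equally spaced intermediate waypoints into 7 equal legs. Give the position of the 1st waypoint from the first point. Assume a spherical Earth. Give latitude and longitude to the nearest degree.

≈ 37°N, 150°E

Convert each endpoint to a unit vector on the sphere (x = cos φ cos λ, y = cos φ sin λ, z = sin φ).
The central angle between the endpoints is δ = arccos(p₁·p₂) ≈ 2.172 rad (124.5°).
Interpolate at f = 1/7 with slerp weights a = sin((1−f)δ)/sin δ ≈ 1.162, b = sin(fδ)/sin δ ≈ 0.370.
p = a·p₁ + b·p₂ ≈ (-0.693, 0.401, 0.599); φ = arcsin(p_z) ≈ 36.78°, λ = atan2(p_y, p_x) ≈ 149.96°.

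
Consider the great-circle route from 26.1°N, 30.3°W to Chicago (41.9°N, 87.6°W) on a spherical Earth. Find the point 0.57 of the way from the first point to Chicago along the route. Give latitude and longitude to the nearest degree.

Write both endpoints as unit vectors p₁, p₂ with components (cos φ cos λ, cos φ sin λ, sin φ).
The central angle between the endpoints is δ = arccos(p₁·p₂) ≈ 0.857 rad (49.1°).
Interpolate at f = 0.57 with slerp weights a = sin((1−f)δ)/sin δ ≈ 0.477, b = sin(fδ)/sin δ ≈ 0.621.
p = a·p₁ + b·p₂ ≈ (0.389, -0.678, 0.624); φ = arcsin(p_z) ≈ 38.63°, λ = atan2(p_y, p_x) ≈ -60.15°.

≈ 39°N, 60°W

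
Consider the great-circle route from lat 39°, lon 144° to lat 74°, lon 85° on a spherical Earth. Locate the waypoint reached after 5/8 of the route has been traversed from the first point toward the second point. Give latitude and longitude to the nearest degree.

≈ lat 64°, lon 123°

Write both endpoints as unit vectors p₁, p₂ with components (cos φ cos λ, cos φ sin λ, sin φ).
The central angle between the endpoints is δ = arccos(p₁·p₂) ≈ 0.774 rad (44.3°).
Interpolate at f = 5/8 with slerp weights a = sin((1−f)δ)/sin δ ≈ 0.409, b = sin(fδ)/sin δ ≈ 0.665.
p = a·p₁ + b·p₂ ≈ (-0.241, 0.370, 0.897); φ = arcsin(p_z) ≈ 63.80°, λ = atan2(p_y, p_x) ≈ 123.14°.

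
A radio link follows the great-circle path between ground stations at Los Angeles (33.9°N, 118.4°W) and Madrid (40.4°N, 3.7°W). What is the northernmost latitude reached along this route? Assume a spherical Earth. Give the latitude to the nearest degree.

≈ 55°N

The great circle lies in the plane with unit normal n̂ = (p₁ × p₂)/|p₁ × p₂|.
Here n̂_z ≈ +0.577; the vertex latitude is φ_max = arccos|n̂_z| ≈ 54.8°.
Check via Clairaut: cos φ_max = |cos φ₁| · sin C = cos(33.9°)·sin(44.0°) ≈ 0.577, again giving ≈ 54.8°.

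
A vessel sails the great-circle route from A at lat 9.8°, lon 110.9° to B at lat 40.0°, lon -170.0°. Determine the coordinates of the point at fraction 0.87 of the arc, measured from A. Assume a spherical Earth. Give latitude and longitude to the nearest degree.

Convert each endpoint to a unit vector on the sphere (x = cos φ cos λ, y = cos φ sin λ, z = sin φ).
The central angle between the endpoints is δ = arccos(p₁·p₂) ≈ 1.316 rad (75.4°).
Interpolate at f = 0.87 with slerp weights a = sin((1−f)δ)/sin δ ≈ 0.176, b = sin(fδ)/sin δ ≈ 0.941.
p = a·p₁ + b·p₂ ≈ (-0.772, 0.037, 0.635); φ = arcsin(p_z) ≈ 39.41°, λ = atan2(p_y, p_x) ≈ 177.27°.

≈ lat 39°, lon 177°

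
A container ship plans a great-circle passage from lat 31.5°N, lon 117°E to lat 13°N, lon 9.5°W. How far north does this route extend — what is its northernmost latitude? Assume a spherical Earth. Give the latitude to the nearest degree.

The great circle lies in the plane with unit normal n̂ = (p₁ × p₂)/|p₁ × p₂|.
Here n̂_z ≈ -0.721; the vertex latitude is φ_max = arccos|n̂_z| ≈ 43.9°.
Check via Clairaut: cos φ_max = |cos φ₁| · sin C = cos(31.5°)·sin(57.7°) ≈ 0.721, again giving ≈ 43.9°.

≈ 44°N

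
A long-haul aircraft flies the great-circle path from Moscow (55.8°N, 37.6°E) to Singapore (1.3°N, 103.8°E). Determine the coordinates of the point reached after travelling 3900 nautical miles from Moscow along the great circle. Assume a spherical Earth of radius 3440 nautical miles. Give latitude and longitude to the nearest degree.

Write both endpoints as unit vectors p₁, p₂ with components (cos φ cos λ, cos φ sin λ, sin φ).
The central angle between the endpoints is δ = arccos(p₁·p₂) ≈ 1.323 rad (75.8°). The total great-circle distance is δ·R ≈ 1.323 × 3440 ≈ 4550 nmi, so the target fraction is f = 3900/4550 ≈ 0.857.
Interpolate at f ≈ 0.857 with slerp weights a = sin((1−f)δ)/sin δ ≈ 0.194, b = sin(fδ)/sin δ ≈ 0.935.
p = a·p₁ + b·p₂ ≈ (-0.137, 0.974, 0.182); φ = arcsin(p_z) ≈ 10.46°, λ = atan2(p_y, p_x) ≈ 97.98°.

≈ 10°N, 98°E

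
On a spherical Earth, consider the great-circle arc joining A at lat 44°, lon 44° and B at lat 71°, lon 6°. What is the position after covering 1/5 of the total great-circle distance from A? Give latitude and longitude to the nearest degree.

The haversine formula gives a central angle δ ≈ 0.571 rad (32.7°) between the endpoints.
Interpolate at f = 1/5 with slerp weights a = sin((1−f)δ)/sin δ ≈ 0.816, b = sin(fδ)/sin δ ≈ 0.211.
p = a·p₁ + b·p₂ ≈ (0.491, 0.415, 0.766); φ = arcsin(p_z) ≈ 50.02°, λ = atan2(p_y, p_x) ≈ 40.23°.

≈ lat 50°, lon 40°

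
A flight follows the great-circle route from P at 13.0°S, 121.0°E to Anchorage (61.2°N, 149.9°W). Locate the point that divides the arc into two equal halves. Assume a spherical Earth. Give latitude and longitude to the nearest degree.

≈ 31°N, 147°E

Convert each endpoint to a unit vector on the sphere (x = cos φ cos λ, y = cos φ sin λ, z = sin φ).
The central angle between the endpoints is δ = arccos(p₁·p₂) ≈ 1.762 rad (100.9°).
Interpolate at f = 1/2 with slerp weights a = sin((1−f)δ)/sin δ ≈ 0.786, b = sin(fδ)/sin δ ≈ 0.786.
p = a·p₁ + b·p₂ ≈ (-0.722, 0.466, 0.512); φ = arcsin(p_z) ≈ 30.78°, λ = atan2(p_y, p_x) ≈ 147.13°.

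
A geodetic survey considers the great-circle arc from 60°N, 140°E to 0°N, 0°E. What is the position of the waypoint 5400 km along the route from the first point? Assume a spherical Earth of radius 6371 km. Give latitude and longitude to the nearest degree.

≈ 57°N, 35°E

Write both endpoints as unit vectors p₁, p₂ with components (cos φ cos λ, cos φ sin λ, sin φ).
The central angle between the endpoints is δ = arccos(p₁·p₂) ≈ 1.964 rad (112.5°). The total great-circle distance is δ·R ≈ 1.964 × 6371 ≈ 12512 km, so the target fraction is f = 5400/12512 ≈ 0.432.
Interpolate at f ≈ 0.432 with slerp weights a = sin((1−f)δ)/sin δ ≈ 0.973, b = sin(fδ)/sin δ ≈ 0.812.
p = a·p₁ + b·p₂ ≈ (0.439, 0.313, 0.842); φ = arcsin(p_z) ≈ 57.39°, λ = atan2(p_y, p_x) ≈ 35.45°.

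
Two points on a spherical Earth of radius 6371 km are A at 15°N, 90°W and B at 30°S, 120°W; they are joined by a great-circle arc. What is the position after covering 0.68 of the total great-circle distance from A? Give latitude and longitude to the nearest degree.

≈ 16°S, 109°W

Write both endpoints as unit vectors p₁, p₂ with components (cos φ cos λ, cos φ sin λ, sin φ).
The central angle between the endpoints is δ = arccos(p₁·p₂) ≈ 0.933 rad (53.5°).
Interpolate at f = 0.68 with slerp weights a = sin((1−f)δ)/sin δ ≈ 0.366, b = sin(fδ)/sin δ ≈ 0.738.
p = a·p₁ + b·p₂ ≈ (-0.319, -0.907, -0.274); φ = arcsin(p_z) ≈ -15.91°, λ = atan2(p_y, p_x) ≈ -109.40°.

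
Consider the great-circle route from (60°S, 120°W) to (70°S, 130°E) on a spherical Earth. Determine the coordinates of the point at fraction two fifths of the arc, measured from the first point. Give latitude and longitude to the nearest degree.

≈ (73°S, 147°W)

Write both endpoints as unit vectors p₁, p₂ with components (cos φ cos λ, cos φ sin λ, sin φ).
The central angle between the endpoints is δ = arccos(p₁·p₂) ≈ 0.715 rad (40.9°).
Interpolate at f = 2/5 with slerp weights a = sin((1−f)δ)/sin δ ≈ 0.634, b = sin(fδ)/sin δ ≈ 0.430.
p = a·p₁ + b·p₂ ≈ (-0.253, -0.162, -0.954); φ = arcsin(p_z) ≈ -72.51°, λ = atan2(p_y, p_x) ≈ -147.39°.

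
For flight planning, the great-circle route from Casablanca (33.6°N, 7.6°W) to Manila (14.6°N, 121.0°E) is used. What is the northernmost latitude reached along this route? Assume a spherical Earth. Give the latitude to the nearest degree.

≈ 47°N

The great circle lies in the plane with unit normal n̂ = (p₁ × p₂)/|p₁ × p₂|.
Here n̂_z ≈ +0.676; the vertex latitude is φ_max = arccos|n̂_z| ≈ 47.5°.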